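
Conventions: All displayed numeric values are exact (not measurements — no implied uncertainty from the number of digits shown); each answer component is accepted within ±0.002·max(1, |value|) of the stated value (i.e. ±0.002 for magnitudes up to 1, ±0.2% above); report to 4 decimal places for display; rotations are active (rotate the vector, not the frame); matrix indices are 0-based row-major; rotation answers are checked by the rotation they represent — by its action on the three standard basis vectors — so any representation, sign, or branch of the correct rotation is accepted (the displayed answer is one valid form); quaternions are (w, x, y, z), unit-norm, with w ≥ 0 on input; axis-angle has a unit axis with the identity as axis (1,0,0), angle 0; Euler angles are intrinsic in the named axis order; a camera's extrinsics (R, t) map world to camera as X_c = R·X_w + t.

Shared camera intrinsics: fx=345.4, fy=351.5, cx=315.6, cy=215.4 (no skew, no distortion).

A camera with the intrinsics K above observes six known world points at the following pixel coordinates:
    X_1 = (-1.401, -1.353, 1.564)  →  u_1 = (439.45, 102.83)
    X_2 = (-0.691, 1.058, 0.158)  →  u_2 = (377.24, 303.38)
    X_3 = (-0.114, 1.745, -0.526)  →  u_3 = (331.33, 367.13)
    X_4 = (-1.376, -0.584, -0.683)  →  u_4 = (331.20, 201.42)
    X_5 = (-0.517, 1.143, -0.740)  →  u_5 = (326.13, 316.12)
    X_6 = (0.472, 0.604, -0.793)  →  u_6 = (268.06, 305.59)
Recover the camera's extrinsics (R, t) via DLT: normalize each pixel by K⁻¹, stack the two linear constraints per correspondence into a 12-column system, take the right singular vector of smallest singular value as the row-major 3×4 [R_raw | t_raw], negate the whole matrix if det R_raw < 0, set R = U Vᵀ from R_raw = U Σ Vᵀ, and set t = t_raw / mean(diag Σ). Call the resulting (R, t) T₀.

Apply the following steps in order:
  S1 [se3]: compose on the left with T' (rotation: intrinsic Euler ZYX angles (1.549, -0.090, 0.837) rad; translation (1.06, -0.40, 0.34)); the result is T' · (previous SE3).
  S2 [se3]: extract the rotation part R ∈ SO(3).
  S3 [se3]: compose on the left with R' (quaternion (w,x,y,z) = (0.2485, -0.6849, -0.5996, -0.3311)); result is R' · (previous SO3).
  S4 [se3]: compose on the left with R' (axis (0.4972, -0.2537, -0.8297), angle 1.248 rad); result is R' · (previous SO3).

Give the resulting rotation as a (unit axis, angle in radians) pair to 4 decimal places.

rotation (axis_angle) = ((0.3928, 0.7288, -0.5609), 2.9301)

source (pnp_recover): camera pose = R=[-0.6444 0.2804 0.7114; 0.1663 0.9595 -0.2276; -0.7464 -0.0284 -0.6649], t=(0.0400, 0.3901, 4.6300)
after S1 (compose_se3): R=[-0.6787 -0.6587 -0.3246; -0.5933 0.2314 0.7710; -0.4328 0.7159 -0.5479], t=(4.2307, -0.7341, 3.7203)
after S2 (rot_of_se3): [-0.6787 -0.6587 -0.3246; -0.5933 0.2314 0.7710; -0.4328 0.7159 -0.5479]
after S3 (compose_so3): [-0.6941 0.2988 0.6549; -0.6715 0.0589 -0.7386; -0.2593 -0.9525 0.1598]
after S4 (compose_so3): [-0.6725 0.6839 -0.2828; 0.4484 0.0726 -0.8909; -0.5888 -0.7259 -0.3555]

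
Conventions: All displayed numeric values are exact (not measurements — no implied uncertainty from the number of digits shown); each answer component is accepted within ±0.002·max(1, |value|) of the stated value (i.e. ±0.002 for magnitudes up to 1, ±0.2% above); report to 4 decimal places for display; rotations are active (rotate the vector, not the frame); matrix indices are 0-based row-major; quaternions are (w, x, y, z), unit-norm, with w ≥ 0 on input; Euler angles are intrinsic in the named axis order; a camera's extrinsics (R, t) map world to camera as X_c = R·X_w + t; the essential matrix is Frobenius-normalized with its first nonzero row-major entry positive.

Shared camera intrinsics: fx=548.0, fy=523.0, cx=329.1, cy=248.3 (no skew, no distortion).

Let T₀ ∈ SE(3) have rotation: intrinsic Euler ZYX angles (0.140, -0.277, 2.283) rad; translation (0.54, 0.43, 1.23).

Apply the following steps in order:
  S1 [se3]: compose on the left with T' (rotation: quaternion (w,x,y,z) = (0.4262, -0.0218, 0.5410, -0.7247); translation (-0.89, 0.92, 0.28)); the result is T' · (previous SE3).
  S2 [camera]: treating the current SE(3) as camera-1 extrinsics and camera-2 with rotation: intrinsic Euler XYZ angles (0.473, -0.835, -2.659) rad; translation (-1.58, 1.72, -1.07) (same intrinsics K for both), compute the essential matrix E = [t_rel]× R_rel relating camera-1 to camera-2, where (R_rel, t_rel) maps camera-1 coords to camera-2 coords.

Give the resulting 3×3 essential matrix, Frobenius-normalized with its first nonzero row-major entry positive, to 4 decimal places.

matrix = [0.0693 -0.6174 -0.0033; 0.2971 -0.2813 -0.0332; 0.6324 0.1991 -0.0771]

after S1 (compose_se3): R=[-0.3910 0.0294 -0.9199; -0.8271 -0.4497 0.3372; -0.4038 0.8927 0.2002], t=(-0.3717, -0.3900, 0.2117)
after S2 (essential): [0.0693 -0.6174 -0.0033; 0.2971 -0.2813 -0.0332; 0.6324 0.1991 -0.0771]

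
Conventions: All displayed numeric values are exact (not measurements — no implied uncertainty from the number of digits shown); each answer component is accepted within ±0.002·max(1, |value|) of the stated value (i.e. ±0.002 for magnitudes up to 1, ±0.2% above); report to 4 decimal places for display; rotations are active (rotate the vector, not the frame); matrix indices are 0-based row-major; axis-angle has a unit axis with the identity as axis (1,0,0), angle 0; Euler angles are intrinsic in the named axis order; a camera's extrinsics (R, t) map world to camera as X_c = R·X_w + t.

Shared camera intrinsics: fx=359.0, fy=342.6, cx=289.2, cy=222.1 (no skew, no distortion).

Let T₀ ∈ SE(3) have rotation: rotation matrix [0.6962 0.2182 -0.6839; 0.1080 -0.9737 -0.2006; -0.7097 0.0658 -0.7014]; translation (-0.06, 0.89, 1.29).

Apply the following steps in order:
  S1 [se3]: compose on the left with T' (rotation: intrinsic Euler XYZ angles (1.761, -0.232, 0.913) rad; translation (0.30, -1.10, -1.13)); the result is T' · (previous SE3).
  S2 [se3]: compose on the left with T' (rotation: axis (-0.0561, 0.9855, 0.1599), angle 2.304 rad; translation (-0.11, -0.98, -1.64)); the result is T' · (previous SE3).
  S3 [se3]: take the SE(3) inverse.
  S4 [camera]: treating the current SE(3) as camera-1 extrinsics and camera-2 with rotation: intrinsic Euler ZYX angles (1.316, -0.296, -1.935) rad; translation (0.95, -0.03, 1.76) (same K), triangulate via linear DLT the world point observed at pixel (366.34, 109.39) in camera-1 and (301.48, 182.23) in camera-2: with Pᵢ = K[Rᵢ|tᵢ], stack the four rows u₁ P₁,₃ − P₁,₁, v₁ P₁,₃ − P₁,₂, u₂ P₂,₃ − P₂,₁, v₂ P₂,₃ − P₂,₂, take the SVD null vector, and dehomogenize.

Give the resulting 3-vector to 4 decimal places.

after S1 (compose_se3): R=[0.4942 0.8646 -0.0911; 0.4848 -0.1871 0.8544; 0.7216 -0.4664 -0.5116], t=(-0.7177, -2.2594, -0.8475)
after S2 (compose_se3): R=[0.0872 -0.8691 -0.4869; 0.6946 -0.2973 0.6551; -0.7141 -0.3953 0.5777], t=(0.2356, -3.4084, -1.0728)
after S3 (invert_se3): R=[0.0872 0.6946 -0.7141; -0.8691 -0.2973 -0.3953; -0.4869 0.6551 0.5777], t=(1.5807, -1.2326, 2.9674)
after S4 (triangulate): (-0.3035, -0.7391, 0.5673)

result = (-0.3035, -0.7391, 0.5673)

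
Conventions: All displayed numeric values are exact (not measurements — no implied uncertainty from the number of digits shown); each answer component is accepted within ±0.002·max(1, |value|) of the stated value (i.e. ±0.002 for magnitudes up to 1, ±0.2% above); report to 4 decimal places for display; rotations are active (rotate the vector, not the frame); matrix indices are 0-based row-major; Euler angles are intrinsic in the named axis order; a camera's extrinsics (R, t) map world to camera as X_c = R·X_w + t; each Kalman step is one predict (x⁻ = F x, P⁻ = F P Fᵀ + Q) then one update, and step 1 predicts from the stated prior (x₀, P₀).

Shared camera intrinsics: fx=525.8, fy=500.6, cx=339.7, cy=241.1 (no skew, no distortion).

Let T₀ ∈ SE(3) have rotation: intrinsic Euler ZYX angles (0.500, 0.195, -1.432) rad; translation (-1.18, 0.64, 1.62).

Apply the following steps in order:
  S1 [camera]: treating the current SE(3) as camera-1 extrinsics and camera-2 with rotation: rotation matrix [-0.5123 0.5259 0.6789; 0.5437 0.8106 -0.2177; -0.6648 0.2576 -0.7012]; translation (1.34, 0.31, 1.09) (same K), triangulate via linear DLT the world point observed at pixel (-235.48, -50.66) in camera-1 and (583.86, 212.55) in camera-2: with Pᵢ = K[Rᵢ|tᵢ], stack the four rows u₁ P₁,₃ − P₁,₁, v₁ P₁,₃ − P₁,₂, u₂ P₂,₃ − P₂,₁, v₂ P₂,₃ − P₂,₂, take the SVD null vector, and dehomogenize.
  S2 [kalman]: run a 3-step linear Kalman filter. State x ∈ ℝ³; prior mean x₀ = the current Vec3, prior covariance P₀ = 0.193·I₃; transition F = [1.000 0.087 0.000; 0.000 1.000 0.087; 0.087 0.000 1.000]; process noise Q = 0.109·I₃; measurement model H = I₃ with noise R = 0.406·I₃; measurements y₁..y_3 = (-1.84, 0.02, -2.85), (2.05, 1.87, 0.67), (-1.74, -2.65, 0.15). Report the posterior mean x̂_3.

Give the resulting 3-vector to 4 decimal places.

result = (-0.7167, -0.6886, -0.5375)

after S1 (triangulate): (-1.3647, 0.0354, -1.1210)
after S2 (kf_track): (-0.7167, -0.6886, -0.5375)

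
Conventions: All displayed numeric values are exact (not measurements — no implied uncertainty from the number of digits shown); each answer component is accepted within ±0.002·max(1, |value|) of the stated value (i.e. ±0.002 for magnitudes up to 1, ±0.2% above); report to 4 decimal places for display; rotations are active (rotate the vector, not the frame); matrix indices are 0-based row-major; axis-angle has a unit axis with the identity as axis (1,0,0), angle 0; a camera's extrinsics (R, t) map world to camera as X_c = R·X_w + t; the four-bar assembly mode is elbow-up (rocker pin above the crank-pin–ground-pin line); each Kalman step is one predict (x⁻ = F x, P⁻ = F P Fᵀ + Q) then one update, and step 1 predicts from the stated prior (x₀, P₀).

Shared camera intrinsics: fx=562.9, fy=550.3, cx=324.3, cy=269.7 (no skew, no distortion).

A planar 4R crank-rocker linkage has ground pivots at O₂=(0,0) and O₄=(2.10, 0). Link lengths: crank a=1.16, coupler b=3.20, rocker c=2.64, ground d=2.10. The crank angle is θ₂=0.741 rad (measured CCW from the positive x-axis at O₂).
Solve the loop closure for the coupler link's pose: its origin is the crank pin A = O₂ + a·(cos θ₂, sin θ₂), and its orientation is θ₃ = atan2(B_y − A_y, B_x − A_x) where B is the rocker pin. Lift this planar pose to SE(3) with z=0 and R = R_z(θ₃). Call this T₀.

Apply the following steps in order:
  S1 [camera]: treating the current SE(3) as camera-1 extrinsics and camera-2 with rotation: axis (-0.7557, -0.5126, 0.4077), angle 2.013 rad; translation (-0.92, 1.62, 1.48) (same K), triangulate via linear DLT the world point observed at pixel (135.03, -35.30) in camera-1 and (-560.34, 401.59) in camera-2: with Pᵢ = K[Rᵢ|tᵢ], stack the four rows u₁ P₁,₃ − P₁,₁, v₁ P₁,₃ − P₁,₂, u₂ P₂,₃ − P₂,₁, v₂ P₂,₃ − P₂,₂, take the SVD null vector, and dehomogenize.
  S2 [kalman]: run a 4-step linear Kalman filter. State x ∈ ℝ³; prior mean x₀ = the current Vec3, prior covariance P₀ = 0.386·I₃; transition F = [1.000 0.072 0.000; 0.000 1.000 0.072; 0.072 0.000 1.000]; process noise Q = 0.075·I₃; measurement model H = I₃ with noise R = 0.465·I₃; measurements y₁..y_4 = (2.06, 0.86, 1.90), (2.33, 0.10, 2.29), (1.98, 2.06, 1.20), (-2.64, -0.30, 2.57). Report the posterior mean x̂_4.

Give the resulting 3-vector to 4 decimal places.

source (fourbar_fk): coupler pose = R=[0.9235 -0.3836 0.0000; 0.3836 0.9235 0.0000; 0.0000 0.0000 1.0000], t=(0.8558, 0.7830, 0.0000)
after S1 (triangulate): (-1.9460, -1.0209, 1.6350)
after S2 (kf_track): (0.0137, 0.5467, 2.0393)

result = (0.0137, 0.5467, 2.0393)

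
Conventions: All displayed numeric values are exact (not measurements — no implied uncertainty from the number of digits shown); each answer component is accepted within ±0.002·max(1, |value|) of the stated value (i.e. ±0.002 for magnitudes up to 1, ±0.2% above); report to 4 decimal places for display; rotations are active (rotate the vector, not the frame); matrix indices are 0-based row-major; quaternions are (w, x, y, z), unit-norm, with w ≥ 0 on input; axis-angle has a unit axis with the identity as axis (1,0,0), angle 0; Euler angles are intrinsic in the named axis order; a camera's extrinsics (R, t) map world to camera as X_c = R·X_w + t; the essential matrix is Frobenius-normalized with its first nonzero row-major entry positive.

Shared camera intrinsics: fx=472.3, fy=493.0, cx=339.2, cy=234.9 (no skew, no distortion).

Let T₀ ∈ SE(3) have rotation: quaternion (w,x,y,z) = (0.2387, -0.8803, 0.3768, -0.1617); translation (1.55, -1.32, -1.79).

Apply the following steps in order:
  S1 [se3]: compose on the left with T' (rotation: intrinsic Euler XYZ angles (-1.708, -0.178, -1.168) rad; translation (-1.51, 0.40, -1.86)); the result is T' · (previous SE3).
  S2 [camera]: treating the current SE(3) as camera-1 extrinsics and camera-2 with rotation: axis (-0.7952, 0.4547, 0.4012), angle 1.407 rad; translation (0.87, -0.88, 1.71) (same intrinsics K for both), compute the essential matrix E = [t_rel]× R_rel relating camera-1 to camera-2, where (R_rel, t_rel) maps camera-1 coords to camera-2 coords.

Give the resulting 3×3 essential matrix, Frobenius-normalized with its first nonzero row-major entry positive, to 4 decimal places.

after S1 (compose_se3): R=[-0.4330 -0.6753 0.5970; 0.1515 -0.7075 -0.6903; 0.8886 -0.2084 0.4087], t=(-1.7902, -1.1858, 0.3208)
after S2 (essential): [0.4051 -0.4896 0.1417; 0.0838 -0.2478 -0.6070; -0.1510 0.1212 -0.3188]

matrix = [0.4051 -0.4896 0.1417; 0.0838 -0.2478 -0.6070; -0.1510 0.1212 -0.3188]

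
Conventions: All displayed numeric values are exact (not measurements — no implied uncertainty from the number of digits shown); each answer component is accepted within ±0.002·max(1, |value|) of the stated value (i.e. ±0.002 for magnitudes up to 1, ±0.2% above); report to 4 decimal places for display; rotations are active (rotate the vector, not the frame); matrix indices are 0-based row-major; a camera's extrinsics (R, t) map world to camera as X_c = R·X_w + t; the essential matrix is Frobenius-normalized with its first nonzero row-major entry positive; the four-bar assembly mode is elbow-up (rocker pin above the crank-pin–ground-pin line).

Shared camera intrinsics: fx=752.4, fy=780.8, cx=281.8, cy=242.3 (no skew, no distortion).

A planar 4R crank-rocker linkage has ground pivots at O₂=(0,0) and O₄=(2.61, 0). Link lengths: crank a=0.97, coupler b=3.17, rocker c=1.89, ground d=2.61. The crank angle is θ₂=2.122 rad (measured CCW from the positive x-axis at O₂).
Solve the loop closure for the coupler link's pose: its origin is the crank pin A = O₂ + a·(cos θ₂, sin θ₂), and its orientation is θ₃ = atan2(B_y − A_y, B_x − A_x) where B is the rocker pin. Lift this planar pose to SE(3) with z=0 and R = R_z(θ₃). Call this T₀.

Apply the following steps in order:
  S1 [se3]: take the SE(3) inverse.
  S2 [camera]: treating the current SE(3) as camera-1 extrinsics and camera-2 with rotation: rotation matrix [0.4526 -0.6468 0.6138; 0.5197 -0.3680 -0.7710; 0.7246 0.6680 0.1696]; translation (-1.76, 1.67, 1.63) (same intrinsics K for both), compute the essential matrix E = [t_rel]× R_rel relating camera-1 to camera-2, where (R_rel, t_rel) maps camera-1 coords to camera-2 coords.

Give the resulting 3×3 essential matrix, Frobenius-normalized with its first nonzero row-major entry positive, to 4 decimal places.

source (fourbar_fk): coupler pose = R=[0.9425 -0.3341 0.0000; 0.3341 0.9425 0.0000; 0.0000 0.0000 1.0000], t=(-0.5080, 0.8263, 0.0000)
after S1 (invert_se3): R=[0.9425 0.3341 0.0000; -0.3341 0.9425 0.0000; 0.0000 0.0000 1.0000], t=(0.2027, -0.9486, 0.0000)
after S2 (essential): [0.0714 0.2940 0.3399; 0.5723 -0.0862 0.3305; -0.2483 0.4615 0.2723]

matrix = [0.0714 0.2940 0.3399; 0.5723 -0.0862 0.3305; -0.2483 0.4615 0.2723]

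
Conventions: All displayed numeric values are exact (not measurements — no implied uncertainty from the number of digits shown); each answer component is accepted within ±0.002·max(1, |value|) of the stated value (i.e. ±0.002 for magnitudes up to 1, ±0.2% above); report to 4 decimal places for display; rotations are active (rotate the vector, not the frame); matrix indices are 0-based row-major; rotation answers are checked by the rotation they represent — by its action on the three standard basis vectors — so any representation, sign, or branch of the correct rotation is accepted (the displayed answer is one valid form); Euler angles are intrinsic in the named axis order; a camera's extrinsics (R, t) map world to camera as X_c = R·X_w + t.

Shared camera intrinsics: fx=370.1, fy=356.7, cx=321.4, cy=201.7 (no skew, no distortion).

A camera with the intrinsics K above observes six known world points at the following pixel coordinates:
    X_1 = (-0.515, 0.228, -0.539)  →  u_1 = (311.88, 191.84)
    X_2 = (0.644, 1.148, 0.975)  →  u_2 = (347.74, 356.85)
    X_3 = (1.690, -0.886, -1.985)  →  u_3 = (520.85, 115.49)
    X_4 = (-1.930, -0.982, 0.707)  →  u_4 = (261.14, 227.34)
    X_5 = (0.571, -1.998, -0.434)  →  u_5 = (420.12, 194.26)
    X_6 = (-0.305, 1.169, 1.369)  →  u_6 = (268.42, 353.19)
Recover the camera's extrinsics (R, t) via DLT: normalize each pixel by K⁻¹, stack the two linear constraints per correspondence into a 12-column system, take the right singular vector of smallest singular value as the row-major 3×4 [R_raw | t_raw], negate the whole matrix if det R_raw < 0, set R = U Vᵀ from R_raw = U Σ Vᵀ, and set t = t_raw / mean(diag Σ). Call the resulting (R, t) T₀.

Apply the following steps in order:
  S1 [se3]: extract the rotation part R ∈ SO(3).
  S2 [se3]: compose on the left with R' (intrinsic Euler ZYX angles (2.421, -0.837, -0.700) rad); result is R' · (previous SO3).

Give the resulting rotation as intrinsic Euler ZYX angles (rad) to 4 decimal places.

rotation (euler_zyx) = (2.3790, -0.3817, -2.0208)

source (pnp_recover): camera pose = R=[0.8976 -0.4084 -0.1661; 0.2531 0.1689 0.9526; -0.3610 -0.8970 0.2549], t=(0.3400, 0.4700, 5.0496)
after S1 (rot_of_se3): [0.8976 -0.4084 -0.1661; 0.2531 0.1689 0.9526; -0.3610 -0.8970 0.2549]
after S2 (compose_so3): [-0.6710 0.0580 -0.7392; 0.6411 0.5462 -0.5391; 0.3725 -0.8356 -0.4037]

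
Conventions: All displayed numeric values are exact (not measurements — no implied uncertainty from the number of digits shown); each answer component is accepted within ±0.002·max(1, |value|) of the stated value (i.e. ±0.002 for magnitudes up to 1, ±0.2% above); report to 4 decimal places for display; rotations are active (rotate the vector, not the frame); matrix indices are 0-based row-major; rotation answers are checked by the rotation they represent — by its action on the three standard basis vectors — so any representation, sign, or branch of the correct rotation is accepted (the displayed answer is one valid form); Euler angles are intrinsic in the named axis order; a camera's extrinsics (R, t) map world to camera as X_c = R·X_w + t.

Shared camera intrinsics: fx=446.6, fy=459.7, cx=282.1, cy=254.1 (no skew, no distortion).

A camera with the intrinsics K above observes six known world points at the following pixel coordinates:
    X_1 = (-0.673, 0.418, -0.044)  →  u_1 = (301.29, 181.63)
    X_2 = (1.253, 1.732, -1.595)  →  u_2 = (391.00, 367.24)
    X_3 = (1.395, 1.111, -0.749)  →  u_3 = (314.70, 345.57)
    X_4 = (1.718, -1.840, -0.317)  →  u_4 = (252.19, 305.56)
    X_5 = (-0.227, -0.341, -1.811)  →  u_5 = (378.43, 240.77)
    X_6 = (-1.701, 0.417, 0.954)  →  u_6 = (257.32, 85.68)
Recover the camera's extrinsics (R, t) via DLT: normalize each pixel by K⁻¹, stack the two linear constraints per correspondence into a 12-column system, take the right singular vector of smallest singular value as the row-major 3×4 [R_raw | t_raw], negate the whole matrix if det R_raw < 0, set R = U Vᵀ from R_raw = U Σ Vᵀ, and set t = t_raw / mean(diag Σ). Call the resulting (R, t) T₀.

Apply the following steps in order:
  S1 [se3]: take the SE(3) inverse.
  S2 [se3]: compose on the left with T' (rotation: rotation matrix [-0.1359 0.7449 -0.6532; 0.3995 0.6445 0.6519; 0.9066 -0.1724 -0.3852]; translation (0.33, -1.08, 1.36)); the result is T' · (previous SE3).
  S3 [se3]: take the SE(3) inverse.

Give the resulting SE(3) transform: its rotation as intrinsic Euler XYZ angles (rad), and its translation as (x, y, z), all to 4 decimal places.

rotation (euler_xyz) = (-1.2406, 0.0569, 0.6563), translation = (-1.0364, -1.4828, 5.9378)

source (pnp_recover): camera pose = R=[-0.2993 0.1867 -0.9357; 0.9509 0.1395 -0.2763; 0.0789 -0.9725 -0.2193], t=(-0.0400, -0.4599, 6.9799)
after S1 (invert_se3): R=[-0.2993 0.9509 0.0789; 0.1867 0.1395 -0.9725; -0.9357 -0.2763 -0.2193], t=(-0.1256, 6.8593, 1.3660)
after S2 (compose_se3): R=[0.7909 0.1552 -0.5919; -0.6092 0.2897 -0.7382; 0.0569 0.9445 0.3237], t=(4.5643, 4.1813, -0.4624)
after S3 (invert_se3): R=[0.7909 -0.6092 0.0569; 0.1552 0.2897 0.9445; -0.5919 -0.7382 0.3237], t=(-1.0364, -1.4828, 5.9378)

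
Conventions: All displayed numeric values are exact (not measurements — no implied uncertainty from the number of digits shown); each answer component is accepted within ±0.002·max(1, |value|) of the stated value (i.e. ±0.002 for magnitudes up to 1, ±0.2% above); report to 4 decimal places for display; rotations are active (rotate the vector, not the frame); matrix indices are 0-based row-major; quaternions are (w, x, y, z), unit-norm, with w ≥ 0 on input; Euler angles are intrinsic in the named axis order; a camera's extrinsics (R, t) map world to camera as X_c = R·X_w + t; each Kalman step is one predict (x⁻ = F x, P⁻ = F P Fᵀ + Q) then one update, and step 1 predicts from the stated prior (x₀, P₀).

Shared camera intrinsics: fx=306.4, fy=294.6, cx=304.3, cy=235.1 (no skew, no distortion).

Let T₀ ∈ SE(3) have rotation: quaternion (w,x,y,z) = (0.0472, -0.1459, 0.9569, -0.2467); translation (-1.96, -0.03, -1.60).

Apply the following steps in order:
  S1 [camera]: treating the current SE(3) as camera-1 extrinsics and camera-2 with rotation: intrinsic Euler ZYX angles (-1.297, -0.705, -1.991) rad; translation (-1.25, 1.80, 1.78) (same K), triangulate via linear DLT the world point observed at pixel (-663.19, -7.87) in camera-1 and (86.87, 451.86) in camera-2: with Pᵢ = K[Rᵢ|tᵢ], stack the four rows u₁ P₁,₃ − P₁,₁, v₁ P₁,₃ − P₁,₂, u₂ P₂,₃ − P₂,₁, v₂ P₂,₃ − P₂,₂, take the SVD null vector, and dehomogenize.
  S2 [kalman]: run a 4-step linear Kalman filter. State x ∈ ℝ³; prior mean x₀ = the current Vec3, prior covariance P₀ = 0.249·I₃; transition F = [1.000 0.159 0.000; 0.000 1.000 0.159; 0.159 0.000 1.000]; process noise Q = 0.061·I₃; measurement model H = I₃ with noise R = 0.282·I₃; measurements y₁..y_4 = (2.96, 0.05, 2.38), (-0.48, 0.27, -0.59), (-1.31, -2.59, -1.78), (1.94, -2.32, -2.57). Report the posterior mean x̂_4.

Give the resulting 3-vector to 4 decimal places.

after S1 (triangulate): (0.2897, -1.5027, -1.7771)
after S2 (kf_track): (0.3354, -1.7645, -1.3741)

result = (0.3354, -1.7645, -1.3741)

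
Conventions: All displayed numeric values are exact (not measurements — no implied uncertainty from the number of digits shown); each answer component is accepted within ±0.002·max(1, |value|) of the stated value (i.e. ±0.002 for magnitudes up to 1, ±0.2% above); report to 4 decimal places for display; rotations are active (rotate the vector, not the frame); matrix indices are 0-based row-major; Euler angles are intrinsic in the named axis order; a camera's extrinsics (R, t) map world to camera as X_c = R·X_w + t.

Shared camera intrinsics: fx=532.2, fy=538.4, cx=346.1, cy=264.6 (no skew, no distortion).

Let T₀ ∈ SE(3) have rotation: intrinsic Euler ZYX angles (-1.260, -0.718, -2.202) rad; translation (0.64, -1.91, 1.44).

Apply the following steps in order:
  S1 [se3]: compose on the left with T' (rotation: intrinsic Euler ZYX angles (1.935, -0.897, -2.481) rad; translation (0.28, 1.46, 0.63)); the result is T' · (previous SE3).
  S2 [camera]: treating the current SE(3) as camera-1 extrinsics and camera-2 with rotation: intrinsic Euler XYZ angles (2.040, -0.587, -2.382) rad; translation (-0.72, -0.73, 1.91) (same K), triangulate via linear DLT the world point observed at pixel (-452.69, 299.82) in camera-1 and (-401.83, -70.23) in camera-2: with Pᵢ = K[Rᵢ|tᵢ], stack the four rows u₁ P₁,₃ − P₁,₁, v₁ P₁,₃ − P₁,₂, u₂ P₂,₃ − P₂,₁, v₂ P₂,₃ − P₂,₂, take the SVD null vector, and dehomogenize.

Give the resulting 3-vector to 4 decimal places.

result = (0.8800, 0.8437, 0.3789)

after S1 (compose_se3): R=[-0.9796 0.1819 0.0857; -0.1531 -0.9510 0.2687; 0.1304 0.2501 0.9594], t=(-2.0874, 0.9557, 1.1519)
after S2 (triangulate): (0.8800, 0.8437, 0.3789)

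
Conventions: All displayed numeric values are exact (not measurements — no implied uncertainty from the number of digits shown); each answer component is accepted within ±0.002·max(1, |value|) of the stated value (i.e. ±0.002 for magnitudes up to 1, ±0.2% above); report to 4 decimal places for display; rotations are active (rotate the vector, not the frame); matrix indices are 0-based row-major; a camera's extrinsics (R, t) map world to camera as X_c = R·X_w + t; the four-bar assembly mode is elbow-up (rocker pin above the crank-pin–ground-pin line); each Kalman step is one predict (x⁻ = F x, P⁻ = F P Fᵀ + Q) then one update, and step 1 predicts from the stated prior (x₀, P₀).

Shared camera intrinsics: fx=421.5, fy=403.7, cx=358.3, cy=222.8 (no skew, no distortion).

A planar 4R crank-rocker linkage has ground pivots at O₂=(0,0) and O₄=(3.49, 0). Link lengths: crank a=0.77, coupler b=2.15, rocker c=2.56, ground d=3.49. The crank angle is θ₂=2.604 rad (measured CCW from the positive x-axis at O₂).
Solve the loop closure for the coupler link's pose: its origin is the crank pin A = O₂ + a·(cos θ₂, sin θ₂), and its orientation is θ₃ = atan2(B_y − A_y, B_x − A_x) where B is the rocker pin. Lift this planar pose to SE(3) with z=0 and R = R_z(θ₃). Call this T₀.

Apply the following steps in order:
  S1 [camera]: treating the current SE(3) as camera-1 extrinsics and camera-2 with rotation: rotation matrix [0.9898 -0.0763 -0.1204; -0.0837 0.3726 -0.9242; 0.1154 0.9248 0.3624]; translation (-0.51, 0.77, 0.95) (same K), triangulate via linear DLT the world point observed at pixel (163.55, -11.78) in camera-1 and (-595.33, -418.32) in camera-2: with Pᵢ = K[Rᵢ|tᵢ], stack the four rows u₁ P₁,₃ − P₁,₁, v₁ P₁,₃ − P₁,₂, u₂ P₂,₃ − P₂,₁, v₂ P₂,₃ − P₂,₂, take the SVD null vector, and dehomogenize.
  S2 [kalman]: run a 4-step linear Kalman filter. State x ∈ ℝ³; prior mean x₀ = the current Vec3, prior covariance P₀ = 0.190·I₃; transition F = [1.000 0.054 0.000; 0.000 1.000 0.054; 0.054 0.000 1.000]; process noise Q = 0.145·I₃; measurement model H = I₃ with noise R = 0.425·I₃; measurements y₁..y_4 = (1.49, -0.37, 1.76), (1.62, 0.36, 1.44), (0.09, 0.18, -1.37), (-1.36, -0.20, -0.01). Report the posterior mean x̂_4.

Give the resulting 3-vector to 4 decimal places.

result = (-0.2956, -0.1090, 0.1248)

source (fourbar_fk): coupler pose = R=[0.9061 -0.4230 0.0000; 0.4230 0.9061 0.0000; 0.0000 0.0000 1.0000], t=(-0.6614, 0.3943, 0.0000)
after S1 (triangulate): (-0.3125, -1.0083, 1.1213)
after S2 (kf_track): (-0.2956, -0.1090, 0.1248)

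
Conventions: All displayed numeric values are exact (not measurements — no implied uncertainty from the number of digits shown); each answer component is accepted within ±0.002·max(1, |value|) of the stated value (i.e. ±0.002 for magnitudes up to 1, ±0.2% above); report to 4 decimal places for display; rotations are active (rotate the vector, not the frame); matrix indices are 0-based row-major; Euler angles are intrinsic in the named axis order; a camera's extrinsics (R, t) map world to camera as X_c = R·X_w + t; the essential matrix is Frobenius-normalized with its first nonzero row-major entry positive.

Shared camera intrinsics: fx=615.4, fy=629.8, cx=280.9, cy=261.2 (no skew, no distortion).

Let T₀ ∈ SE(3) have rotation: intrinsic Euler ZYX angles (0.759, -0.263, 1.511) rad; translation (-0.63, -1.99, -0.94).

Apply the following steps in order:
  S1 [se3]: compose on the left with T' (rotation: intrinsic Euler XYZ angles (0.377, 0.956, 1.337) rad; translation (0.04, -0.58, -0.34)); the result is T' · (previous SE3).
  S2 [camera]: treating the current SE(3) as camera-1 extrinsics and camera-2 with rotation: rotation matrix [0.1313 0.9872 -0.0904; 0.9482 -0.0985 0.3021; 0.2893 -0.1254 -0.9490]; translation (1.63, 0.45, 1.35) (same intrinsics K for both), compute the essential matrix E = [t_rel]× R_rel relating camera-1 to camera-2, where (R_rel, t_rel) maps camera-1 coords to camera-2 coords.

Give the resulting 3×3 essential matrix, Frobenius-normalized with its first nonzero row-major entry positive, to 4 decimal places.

matrix = [0.2785 0.5336 0.0019; -0.5705 0.0073 0.0099; 0.3111 -0.4638 -0.0111]

after S1 (compose_se3): R=[-0.0669 0.8326 0.5498; 0.5760 -0.4177 0.7027; 0.8147 0.3637 -0.4517], t=(0.3045, -0.8406, -2.5989)
after S2 (essential): [0.2785 0.5336 0.0019; -0.5705 0.0073 0.0099; 0.3111 -0.4638 -0.0111]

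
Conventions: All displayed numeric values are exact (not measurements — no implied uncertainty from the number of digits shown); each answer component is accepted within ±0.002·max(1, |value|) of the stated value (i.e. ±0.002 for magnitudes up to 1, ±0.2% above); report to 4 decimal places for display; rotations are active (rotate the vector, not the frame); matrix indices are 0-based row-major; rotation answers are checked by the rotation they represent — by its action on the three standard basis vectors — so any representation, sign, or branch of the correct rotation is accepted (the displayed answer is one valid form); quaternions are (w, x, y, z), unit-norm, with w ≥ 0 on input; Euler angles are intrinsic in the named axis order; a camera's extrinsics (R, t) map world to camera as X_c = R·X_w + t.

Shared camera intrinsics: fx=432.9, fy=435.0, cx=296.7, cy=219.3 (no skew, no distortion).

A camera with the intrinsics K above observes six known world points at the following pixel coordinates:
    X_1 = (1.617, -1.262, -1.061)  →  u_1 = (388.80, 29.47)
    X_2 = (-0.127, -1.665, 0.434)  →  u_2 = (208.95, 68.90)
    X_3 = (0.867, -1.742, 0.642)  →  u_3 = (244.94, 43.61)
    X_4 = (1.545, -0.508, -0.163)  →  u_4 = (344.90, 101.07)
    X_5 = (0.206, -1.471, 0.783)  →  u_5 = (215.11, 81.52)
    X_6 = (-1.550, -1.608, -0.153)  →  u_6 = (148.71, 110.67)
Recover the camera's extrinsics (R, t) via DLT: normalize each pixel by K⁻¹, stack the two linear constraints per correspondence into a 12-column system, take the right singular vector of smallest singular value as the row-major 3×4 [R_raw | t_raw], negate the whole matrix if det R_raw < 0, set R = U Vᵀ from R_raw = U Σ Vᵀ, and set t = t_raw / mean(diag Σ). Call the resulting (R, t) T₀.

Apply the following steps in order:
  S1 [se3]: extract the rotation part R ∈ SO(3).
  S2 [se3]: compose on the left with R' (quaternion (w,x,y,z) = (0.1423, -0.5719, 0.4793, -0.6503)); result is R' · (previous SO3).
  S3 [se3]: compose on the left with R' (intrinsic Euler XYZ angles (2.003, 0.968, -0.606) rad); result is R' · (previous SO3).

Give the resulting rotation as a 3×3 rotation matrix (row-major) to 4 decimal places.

source (pnp_recover): camera pose = R=[0.5306 0.3511 -0.7715; -0.5430 0.8397 0.0088; 0.6509 0.4143 0.6362], t=(-0.0599, -0.4604, 5.6614)
after S1 (rot_of_se3): [0.5306 0.3511 -0.7715; -0.5430 0.8397 0.0088; 0.6509 0.4143 0.6362]
after S2 (compose_so3): [0.6082 -0.0475 0.7924; -0.4174 -0.8682 0.2683; 0.6752 -0.4939 -0.5478]
after S3 (compose_so3): [0.7048 -0.7094 0.0046; 0.1373 0.1428 0.9802; -0.6960 -0.6902 0.1980]

rotation (matrix) = ((0.7048, -0.7094, 0.0046), (0.1373, 0.1428, 0.9802), (-0.6960, -0.6902, 0.1980))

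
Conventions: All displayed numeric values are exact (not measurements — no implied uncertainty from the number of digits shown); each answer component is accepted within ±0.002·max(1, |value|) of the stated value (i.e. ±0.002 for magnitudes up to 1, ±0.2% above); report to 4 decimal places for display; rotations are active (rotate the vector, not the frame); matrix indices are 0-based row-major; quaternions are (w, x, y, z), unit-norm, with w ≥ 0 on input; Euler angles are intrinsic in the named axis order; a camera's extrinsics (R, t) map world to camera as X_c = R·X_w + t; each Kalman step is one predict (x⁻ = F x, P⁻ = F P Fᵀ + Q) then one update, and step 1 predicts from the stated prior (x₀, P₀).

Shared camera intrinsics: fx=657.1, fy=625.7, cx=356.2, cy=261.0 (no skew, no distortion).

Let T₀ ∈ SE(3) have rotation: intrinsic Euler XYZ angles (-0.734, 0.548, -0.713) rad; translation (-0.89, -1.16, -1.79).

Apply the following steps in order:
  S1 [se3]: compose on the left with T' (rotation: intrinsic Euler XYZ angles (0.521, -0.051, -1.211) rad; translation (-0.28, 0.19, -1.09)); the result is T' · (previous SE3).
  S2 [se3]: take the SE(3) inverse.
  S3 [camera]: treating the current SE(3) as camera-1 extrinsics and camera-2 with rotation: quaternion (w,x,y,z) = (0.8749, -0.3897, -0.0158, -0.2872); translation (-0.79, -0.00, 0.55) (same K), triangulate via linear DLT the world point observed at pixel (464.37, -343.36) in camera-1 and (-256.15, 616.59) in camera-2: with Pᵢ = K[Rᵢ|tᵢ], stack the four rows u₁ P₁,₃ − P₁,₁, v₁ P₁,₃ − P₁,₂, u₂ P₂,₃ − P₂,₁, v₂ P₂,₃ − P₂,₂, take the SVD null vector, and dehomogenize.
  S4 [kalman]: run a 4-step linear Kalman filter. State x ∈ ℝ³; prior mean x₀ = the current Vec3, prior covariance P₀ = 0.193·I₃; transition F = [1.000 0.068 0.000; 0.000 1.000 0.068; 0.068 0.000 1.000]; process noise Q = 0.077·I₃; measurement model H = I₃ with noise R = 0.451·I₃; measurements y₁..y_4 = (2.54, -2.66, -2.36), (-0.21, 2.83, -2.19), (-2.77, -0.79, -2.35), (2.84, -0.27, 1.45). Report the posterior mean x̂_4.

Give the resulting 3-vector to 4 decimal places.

after S1 (compose_se3): R=[-0.4811 0.5467 0.6853; -0.8134 0.0133 -0.5816; -0.3271 -0.8372 0.4382], t=(-1.5860, 1.4836, -2.4910)
after S2 (invert_se3): R=[-0.4811 -0.8134 -0.3271; 0.5467 0.0133 -0.8372; 0.6853 -0.5816 0.4382], t=(-0.3711, -1.2383, 3.0414)
after S3 (triangulate): (-1.3034, -1.1514, 1.8252)
after S4 (kf_track): (0.2993, -0.3139, -0.2963)

result = (0.2993, -0.3139, -0.2963)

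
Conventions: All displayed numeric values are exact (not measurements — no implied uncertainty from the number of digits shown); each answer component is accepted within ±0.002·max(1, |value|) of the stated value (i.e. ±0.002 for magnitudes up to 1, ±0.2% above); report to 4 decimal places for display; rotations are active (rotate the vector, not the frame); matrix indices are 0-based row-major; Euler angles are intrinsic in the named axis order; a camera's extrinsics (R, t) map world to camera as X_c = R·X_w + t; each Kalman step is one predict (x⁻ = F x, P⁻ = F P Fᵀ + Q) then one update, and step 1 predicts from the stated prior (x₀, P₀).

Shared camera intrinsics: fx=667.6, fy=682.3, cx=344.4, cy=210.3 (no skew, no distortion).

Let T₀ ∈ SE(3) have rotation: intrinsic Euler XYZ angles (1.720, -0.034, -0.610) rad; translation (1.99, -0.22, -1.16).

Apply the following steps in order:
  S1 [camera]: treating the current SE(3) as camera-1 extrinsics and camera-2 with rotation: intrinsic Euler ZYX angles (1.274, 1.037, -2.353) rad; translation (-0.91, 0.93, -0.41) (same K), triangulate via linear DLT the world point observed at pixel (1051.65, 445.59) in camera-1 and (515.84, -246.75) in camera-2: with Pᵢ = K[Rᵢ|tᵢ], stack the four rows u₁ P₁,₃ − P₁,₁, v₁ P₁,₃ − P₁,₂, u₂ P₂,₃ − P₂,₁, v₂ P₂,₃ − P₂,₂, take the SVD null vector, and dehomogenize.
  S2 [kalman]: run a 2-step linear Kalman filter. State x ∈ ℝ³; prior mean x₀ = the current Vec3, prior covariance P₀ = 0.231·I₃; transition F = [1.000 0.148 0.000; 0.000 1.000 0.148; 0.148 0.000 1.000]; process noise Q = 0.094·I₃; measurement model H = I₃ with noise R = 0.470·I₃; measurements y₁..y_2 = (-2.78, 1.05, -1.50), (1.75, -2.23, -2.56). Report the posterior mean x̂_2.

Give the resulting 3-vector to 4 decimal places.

after S1 (triangulate): (-1.9102, 1.3568, -0.9340)
after S2 (kf_track): (-0.6942, -0.1936, -1.9983)

result = (-0.6942, -0.1936, -1.9983)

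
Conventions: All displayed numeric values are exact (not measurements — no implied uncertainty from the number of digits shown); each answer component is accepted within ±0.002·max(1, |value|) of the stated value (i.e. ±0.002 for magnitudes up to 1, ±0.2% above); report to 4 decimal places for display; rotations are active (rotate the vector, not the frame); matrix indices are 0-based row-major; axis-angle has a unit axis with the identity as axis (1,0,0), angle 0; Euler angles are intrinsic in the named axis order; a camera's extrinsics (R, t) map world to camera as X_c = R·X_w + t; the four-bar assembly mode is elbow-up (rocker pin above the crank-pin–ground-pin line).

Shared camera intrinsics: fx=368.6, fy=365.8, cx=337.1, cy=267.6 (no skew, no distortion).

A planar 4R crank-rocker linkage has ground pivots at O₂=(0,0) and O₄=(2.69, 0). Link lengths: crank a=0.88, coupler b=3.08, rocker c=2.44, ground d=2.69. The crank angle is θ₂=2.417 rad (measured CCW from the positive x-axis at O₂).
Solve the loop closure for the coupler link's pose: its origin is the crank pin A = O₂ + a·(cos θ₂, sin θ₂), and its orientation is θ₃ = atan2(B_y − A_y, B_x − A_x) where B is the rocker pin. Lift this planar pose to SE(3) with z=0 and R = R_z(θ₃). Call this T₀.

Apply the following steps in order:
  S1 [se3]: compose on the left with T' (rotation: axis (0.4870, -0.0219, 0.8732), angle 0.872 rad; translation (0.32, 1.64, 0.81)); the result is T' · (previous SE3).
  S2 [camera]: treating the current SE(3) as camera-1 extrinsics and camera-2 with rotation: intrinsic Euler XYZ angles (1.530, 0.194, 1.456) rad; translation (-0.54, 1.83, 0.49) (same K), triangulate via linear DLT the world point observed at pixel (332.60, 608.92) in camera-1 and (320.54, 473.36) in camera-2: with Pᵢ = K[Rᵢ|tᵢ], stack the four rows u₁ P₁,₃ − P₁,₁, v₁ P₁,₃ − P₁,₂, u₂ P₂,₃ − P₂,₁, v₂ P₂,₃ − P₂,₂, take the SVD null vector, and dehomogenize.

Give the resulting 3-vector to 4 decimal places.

result = (1.0248, -0.1512, 1.0823)

source (fourbar_fk): coupler pose = R=[0.8288 -0.5595 0.0000; 0.5595 0.8288 0.0000; 0.0000 0.0000 1.0000], t=(-0.6589, 0.5833, 0.0000)
after S1 (compose_se3): R=[0.2271 -0.9645 0.1349; 0.9109 0.1614 -0.3797; 0.3444 0.2091 0.9152], t=(-0.5518, 1.5773, 0.9125)
after S2 (triangulate): (1.0248, -0.1512, 1.0823)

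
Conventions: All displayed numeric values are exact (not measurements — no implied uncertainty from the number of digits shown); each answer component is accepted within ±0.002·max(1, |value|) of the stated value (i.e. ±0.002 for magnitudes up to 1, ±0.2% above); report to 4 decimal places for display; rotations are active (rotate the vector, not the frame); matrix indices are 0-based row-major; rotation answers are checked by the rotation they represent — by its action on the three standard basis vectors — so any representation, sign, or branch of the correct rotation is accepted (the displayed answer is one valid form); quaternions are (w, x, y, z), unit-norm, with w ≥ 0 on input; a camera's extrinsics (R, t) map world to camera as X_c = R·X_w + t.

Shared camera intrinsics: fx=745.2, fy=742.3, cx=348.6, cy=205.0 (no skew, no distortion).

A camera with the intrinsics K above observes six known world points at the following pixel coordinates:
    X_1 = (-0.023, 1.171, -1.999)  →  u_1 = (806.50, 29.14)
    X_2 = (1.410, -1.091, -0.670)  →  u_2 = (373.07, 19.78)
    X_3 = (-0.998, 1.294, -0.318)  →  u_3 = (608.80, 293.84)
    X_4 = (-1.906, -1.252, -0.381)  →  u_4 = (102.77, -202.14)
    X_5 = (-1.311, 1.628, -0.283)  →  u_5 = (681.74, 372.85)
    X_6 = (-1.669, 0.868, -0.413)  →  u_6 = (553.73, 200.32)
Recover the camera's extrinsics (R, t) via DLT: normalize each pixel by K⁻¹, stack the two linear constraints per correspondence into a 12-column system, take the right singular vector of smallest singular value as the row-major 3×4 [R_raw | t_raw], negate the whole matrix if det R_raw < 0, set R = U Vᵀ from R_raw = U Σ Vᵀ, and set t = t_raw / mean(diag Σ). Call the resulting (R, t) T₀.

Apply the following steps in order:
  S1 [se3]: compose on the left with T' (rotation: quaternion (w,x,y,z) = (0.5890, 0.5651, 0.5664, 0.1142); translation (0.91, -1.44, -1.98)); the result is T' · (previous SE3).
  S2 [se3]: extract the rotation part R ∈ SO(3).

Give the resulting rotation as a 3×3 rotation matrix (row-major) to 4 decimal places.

source (pnp_recover): camera pose = R=[0.2292 0.7010 -0.6753; 0.0321 0.6880 0.7250; 0.9728 -0.1878 0.1352], t=(0.1800, -0.2600, 4.3299)
after S1 (compose_se3): R=[0.8670 0.4313 0.2497; -0.3334 0.8744 -0.3525; -0.3704 0.2224 0.9019], t=(4.2859, -3.7097, -3.4966)
after S2 (rot_of_se3): [0.8670 0.4313 0.2497; -0.3334 0.8744 -0.3525; -0.3704 0.2224 0.9019]

rotation (matrix) = ((0.8670, 0.4313, 0.2497), (-0.3334, 0.8744, -0.3525), (-0.3704, 0.2224, 0.9019))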